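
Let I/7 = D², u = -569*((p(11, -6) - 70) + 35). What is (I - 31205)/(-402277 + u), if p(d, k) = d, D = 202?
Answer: -254423/388621 ≈ -0.65468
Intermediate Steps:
u = 13656 (u = -569*((11 - 70) + 35) = -569*(-59 + 35) = -569*(-24) = 13656)
I = 285628 (I = 7*202² = 7*40804 = 285628)
(I - 31205)/(-402277 + u) = (285628 - 31205)/(-402277 + 13656) = 254423/(-388621) = 254423*(-1/388621) = -254423/388621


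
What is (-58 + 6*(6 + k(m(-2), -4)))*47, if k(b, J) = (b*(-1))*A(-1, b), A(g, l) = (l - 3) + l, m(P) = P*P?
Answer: -6674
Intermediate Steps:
m(P) = P**2
A(g, l) = -3 + 2*l (A(g, l) = (-3 + l) + l = -3 + 2*l)
k(b, J) = -b*(-3 + 2*b) (k(b, J) = (b*(-1))*(-3 + 2*b) = (-b)*(-3 + 2*b) = -b*(-3 + 2*b))
(-58 + 6*(6 + k(m(-2), -4)))*47 = (-58 + 6*(6 + (-2)**2*(3 - 2*(-2)**2)))*47 = (-58 + 6*(6 + 4*(3 - 2*4)))*47 = (-58 + 6*(6 + 4*(3 - 8)))*47 = (-58 + 6*(6 + 4*(-5)))*47 = (-58 + 6*(6 - 20))*47 = (-58 + 6*(-14))*47 = (-58 - 84)*47 = -142*47 = -6674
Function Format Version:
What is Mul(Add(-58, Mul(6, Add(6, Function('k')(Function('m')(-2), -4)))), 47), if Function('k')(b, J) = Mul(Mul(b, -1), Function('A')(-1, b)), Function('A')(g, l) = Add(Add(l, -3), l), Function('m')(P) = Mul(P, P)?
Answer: -6674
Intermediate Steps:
Function('m')(P) = Pow(P, 2)
Function('A')(g, l) = Add(-3, Mul(2, l)) (Function('A')(g, l) = Add(Add(-3, l), l) = Add(-3, Mul(2, l)))
Function('k')(b, J) = Mul(-1, b, Add(-3, Mul(2, b))) (Function('k')(b, J) = Mul(Mul(b, -1), Add(-3, Mul(2, b))) = Mul(Mul(-1, b), Add(-3, Mul(2, b))) = Mul(-1, b, Add(-3, Mul(2, b))))
Mul(Add(-58, Mul(6, Add(6, Function('k')(Function('m')(-2), -4)))), 47) = Mul(Add(-58, Mul(6, Add(6, Mul(Pow(-2, 2), Add(3, Mul(-2, Pow(-2, 2))))))), 47) = Mul(Add(-58, Mul(6, Add(6, Mul(4, Add(3, Mul(-2, 4)))))), 47) = Mul(Add(-58, Mul(6, Add(6, Mul(4, Add(3, -8))))), 47) = Mul(Add(-58, Mul(6, Add(6, Mul(4, -5)))), 47) = Mul(Add(-58, Mul(6, Add(6, -20))), 47) = Mul(Add(-58, Mul(6, -14)), 47) = Mul(Add(-58, -84), 47) = Mul(-142, 47) = -6674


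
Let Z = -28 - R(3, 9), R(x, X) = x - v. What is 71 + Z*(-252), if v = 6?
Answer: 6371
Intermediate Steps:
R(x, X) = -6 + x (R(x, X) = x - 1*6 = x - 6 = -6 + x)
Z = -25 (Z = -28 - (-6 + 3) = -28 - 1*(-3) = -28 + 3 = -25)
71 + Z*(-252) = 71 - 25*(-252) = 71 + 6300 = 6371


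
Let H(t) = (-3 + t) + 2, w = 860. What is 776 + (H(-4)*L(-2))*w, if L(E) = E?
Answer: 9376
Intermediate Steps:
H(t) = -1 + t
776 + (H(-4)*L(-2))*w = 776 + ((-1 - 4)*(-2))*860 = 776 - 5*(-2)*860 = 776 + 10*860 = 776 + 8600 = 9376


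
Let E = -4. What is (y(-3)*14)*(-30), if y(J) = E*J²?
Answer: 15120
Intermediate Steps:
y(J) = -4*J²
(y(-3)*14)*(-30) = (-4*(-3)²*14)*(-30) = (-4*9*14)*(-30) = -36*14*(-30) = -504*(-30) = 15120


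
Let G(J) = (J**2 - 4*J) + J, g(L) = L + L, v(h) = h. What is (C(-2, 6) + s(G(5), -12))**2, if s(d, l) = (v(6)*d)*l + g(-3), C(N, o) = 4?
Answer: 521284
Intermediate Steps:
g(L) = 2*L
G(J) = J**2 - 3*J
s(d, l) = -6 + 6*d*l (s(d, l) = (6*d)*l + 2*(-3) = 6*d*l - 6 = -6 + 6*d*l)
(C(-2, 6) + s(G(5), -12))**2 = (4 + (-6 + 6*(5*(-3 + 5))*(-12)))**2 = (4 + (-6 + 6*(5*2)*(-12)))**2 = (4 + (-6 + 6*10*(-12)))**2 = (4 + (-6 - 720))**2 = (4 - 726)**2 = (-722)**2 = 521284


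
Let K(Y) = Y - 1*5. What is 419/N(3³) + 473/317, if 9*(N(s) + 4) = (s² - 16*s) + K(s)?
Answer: 1329266/89711 ≈ 14.817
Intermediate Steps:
K(Y) = -5 + Y (K(Y) = Y - 5 = -5 + Y)
N(s) = -41/9 - 5*s/3 + s²/9 (N(s) = -4 + ((s² - 16*s) + (-5 + s))/9 = -4 + (-5 + s² - 15*s)/9 = -4 + (-5/9 - 5*s/3 + s²/9) = -41/9 - 5*s/3 + s²/9)
419/N(3³) + 473/317 = 419/(-41/9 - 5/3*3³ + (3³)²/9) + 473/317 = 419/(-41/9 - 5/3*27 + (⅑)*27²) + 473*(1/317) = 419/(-41/9 - 45 + (⅑)*729) + 473/317 = 419/(-41/9 - 45 + 81) + 473/317 = 419/(283/9) + 473/317 = 419*(9/283) + 473/317 = 3771/283 + 473/317 = 1329266/89711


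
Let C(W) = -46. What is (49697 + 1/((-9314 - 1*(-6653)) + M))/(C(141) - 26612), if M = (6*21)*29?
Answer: -24674561/13235697 ≈ -1.8642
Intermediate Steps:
M = 3654 (M = 126*29 = 3654)
(49697 + 1/((-9314 - 1*(-6653)) + M))/(C(141) - 26612) = (49697 + 1/((-9314 - 1*(-6653)) + 3654))/(-46 - 26612) = (49697 + 1/((-9314 + 6653) + 3654))/(-26658) = (49697 + 1/(-2661 + 3654))*(-1/26658) = (49697 + 1/993)*(-1/26658) = (49349122/993)*(-1/26658) = -24674561/13235697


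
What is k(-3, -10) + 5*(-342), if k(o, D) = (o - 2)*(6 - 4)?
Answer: -1720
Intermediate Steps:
k(o, D) = -4 + 2*o (k(o, D) = (-2 + o)*2 = -4 + 2*o)
k(-3, -10) + 5*(-342) = (-4 + 2*(-3)) + 5*(-342) = (-4 - 6) - 1710 = -10 - 1710 = -1720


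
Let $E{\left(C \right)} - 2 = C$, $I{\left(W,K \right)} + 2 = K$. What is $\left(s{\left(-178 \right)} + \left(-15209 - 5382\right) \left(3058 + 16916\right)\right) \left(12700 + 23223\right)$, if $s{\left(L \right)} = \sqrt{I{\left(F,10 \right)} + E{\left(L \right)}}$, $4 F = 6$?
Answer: $-14774577907182 + 71846 i \sqrt{42} \approx -1.4775 \cdot 10^{13} + 4.6562 \cdot 10^{5} i$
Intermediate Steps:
$F = \frac{3}{2}$ ($F = \frac{1}{4} \cdot 6 = \frac{3}{2} \approx 1.5$)
$I{\left(W,K \right)} = -2 + K$
$E{\left(C \right)} = 2 + C$
$s{\left(L \right)} = \sqrt{10 + L}$ ($s{\left(L \right)} = \sqrt{\left(-2 + 10\right) + \left(2 + L\right)} = \sqrt{8 + \left(2 + L\right)} = \sqrt{10 + L}$)
$\left(s{\left(-178 \right)} + \left(-15209 - 5382\right) \left(3058 + 16916\right)\right) \left(12700 + 23223\right) = \left(\sqrt{10 - 178} + \left(-15209 - 5382\right) \left(3058 + 16916\right)\right) \left(12700 + 23223\right) = \left(\sqrt{-168} - 411284634\right) 35923 = \left(2 i \sqrt{42} - 411284634\right) 35923 = \left(-411284634 + 2 i \sqrt{42}\right) 35923 = -14774577907182 + 71846 i \sqrt{42}$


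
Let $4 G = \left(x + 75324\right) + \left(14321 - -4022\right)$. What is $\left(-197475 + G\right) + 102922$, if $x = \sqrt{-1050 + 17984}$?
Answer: $- \frac{284545}{4} + \frac{\sqrt{16934}}{4} \approx -71104.0$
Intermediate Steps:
$x = \sqrt{16934} \approx 130.13$
$G = \frac{93667}{4} + \frac{\sqrt{16934}}{4}$ ($G = \frac{\left(\sqrt{16934} + 75324\right) + \left(14321 - -4022\right)}{4} = \frac{\left(75324 + \sqrt{16934}\right) + \left(14321 + 4022\right)}{4} = \frac{\left(75324 + \sqrt{16934}\right) + 18343}{4} = \frac{93667 + \sqrt{16934}}{4} = \frac{93667}{4} + \frac{\sqrt{16934}}{4} \approx 23449.0$)
$\left(-197475 + G\right) + 102922 = \left(-197475 + \left(\frac{93667}{4} + \frac{\sqrt{16934}}{4}\right)\right) + 102922 = \left(- \frac{696233}{4} + \frac{\sqrt{16934}}{4}\right) + 102922 = - \frac{284545}{4} + \frac{\sqrt{16934}}{4}$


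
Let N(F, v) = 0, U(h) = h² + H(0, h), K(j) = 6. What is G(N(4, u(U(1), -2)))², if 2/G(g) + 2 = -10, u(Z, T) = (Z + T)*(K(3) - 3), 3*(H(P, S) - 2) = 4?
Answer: 1/36 ≈ 0.027778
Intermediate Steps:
H(P, S) = 10/3 (H(P, S) = 2 + (⅓)*4 = 2 + 4/3 = 10/3)
U(h) = 10/3 + h² (U(h) = h² + 10/3 = 10/3 + h²)
u(Z, T) = 3*T + 3*Z (u(Z, T) = (Z + T)*(6 - 3) = (T + Z)*3 = 3*T + 3*Z)
G(g) = -⅙ (G(g) = 2/(-2 - 10) = 2/(-12) = 2*(-1/12) = -⅙)
G(N(4, u(U(1), -2)))² = (-⅙)² = 1/36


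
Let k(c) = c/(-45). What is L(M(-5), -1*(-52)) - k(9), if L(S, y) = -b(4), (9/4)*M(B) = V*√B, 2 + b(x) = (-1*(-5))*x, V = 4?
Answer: -89/5 ≈ -17.800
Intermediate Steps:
b(x) = -2 + 5*x (b(x) = -2 + (-1*(-5))*x = -2 + 5*x)
M(B) = 16*√B/9 (M(B) = 4*(4*√B)/9 = 16*√B/9)
L(S, y) = -18 (L(S, y) = -(-2 + 5*4) = -(-2 + 20) = -1*18 = -18)
k(c) = -c/45 (k(c) = c*(-1/45) = -c/45)
L(M(-5), -1*(-52)) - k(9) = -18 - (-1)*9/45 = -18 - 1*(-⅕) = -18 + ⅕ = -89/5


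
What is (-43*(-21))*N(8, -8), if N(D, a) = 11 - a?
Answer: 17157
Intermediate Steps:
(-43*(-21))*N(8, -8) = (-43*(-21))*(11 - 1*(-8)) = 903*(11 + 8) = 903*19 = 17157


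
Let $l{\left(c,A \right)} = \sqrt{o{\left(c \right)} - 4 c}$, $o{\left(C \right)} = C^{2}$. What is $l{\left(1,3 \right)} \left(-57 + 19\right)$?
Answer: $- 38 i \sqrt{3} \approx - 65.818 i$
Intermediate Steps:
$l{\left(c,A \right)} = \sqrt{c^{2} - 4 c}$
$l{\left(1,3 \right)} \left(-57 + 19\right) = \sqrt{1 \left(-4 + 1\right)} \left(-57 + 19\right) = \sqrt{1 \left(-3\right)} \left(-38\right) = \sqrt{-3} \left(-38\right) = i \sqrt{3} \left(-38\right) = - 38 i \sqrt{3}$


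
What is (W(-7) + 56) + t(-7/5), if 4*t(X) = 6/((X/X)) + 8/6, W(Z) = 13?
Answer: 425/6 ≈ 70.833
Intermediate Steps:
t(X) = 11/6 (t(X) = (6/((X/X)) + 8/6)/4 = (6/1 + 8*(⅙))/4 = (6*1 + 4/3)/4 = (6 + 4/3)/4 = (¼)*(22/3) = 11/6)
(W(-7) + 56) + t(-7/5) = (13 + 56) + 11/6 = 69 + 11/6 = 425/6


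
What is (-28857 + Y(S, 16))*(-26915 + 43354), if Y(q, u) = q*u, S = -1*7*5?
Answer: -483586063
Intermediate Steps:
S = -35 (S = -7*5 = -35)
(-28857 + Y(S, 16))*(-26915 + 43354) = (-28857 - 35*16)*(-26915 + 43354) = (-28857 - 560)*16439 = -29417*16439 = -483586063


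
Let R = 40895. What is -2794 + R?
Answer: 38101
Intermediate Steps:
-2794 + R = -2794 + 40895 = 38101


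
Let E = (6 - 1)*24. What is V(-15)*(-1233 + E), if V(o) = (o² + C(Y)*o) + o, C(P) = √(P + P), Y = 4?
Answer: -233730 + 33390*√2 ≈ -1.8651e+5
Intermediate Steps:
C(P) = √2*√P (C(P) = √(2*P) = √2*√P)
V(o) = o + o² + 2*o*√2 (V(o) = (o² + (√2*√4)*o) + o = (o² + (√2*2)*o) + o = (o² + (2*√2)*o) + o = (o² + 2*o*√2) + o = o + o² + 2*o*√2)
E = 120 (E = 5*24 = 120)
V(-15)*(-1233 + E) = (-15*(1 - 15 + 2*√2))*(-1233 + 120) = -15*(-14 + 2*√2)*(-1113) = (210 - 30*√2)*(-1113) = -233730 + 33390*√2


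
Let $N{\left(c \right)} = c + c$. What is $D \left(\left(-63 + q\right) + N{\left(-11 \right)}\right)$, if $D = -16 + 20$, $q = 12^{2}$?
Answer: $236$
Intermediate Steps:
$N{\left(c \right)} = 2 c$
$q = 144$
$D = 4$
$D \left(\left(-63 + q\right) + N{\left(-11 \right)}\right) = 4 \left(\left(-63 + 144\right) + 2 \left(-11\right)\right) = 4 \left(81 - 22\right) = 4 \cdot 59 = 236$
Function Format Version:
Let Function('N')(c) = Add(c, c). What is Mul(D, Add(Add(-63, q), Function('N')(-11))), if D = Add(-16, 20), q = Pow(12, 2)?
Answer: 236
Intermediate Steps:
Function('N')(c) = Mul(2, c)
q = 144
D = 4
Mul(D, Add(Add(-63, q), Function('N')(-11))) = Mul(4, Add(Add(-63, 144), Mul(2, -11))) = Mul(4, Add(81, -22)) = Mul(4, 59) = 236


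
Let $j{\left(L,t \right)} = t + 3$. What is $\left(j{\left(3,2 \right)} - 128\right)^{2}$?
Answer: $15129$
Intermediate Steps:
$j{\left(L,t \right)} = 3 + t$
$\left(j{\left(3,2 \right)} - 128\right)^{2} = \left(\left(3 + 2\right) - 128\right)^{2} = \left(5 - 128\right)^{2} = \left(-123\right)^{2} = 15129$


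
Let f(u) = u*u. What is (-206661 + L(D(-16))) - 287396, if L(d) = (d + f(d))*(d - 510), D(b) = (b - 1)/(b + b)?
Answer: -16202840175/32768 ≈ -4.9447e+5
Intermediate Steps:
f(u) = u**2
D(b) = (-1 + b)/(2*b) (D(b) = (-1 + b)/((2*b)) = (-1 + b)*(1/(2*b)) = (-1 + b)/(2*b))
L(d) = (-510 + d)*(d + d**2) (L(d) = (d + d**2)*(d - 510) = (d + d**2)*(-510 + d) = (-510 + d)*(d + d**2))
(-206661 + L(D(-16))) - 287396 = (-206661 + ((1/2)*(-1 - 16)/(-16))*(-510 + ((1/2)*(-1 - 16)/(-16))**2 - 509*(-1 - 16)/(2*(-16)))) - 287396 = (-206661 + ((1/2)*(-1/16)*(-17))*(-510 + ((1/2)*(-1/16)*(-17))**2 - 509*(-1)*(-17)/(2*16))) - 287396 = (-206661 + 17*(-510 + (17/32)**2 - 509*17/32)/32) - 287396 = (-206661 + 17*(-510 + 289/1024 - 8653/32)/32) - 287396 = (-206661 + (17/32)*(-798847/1024)) - 287396 = (-206661 - 13580399/32768) - 287396 = -6785448047/32768 - 287396 = -16202840175/32768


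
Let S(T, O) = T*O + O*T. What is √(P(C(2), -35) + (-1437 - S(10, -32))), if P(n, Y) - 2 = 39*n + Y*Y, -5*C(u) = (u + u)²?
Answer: √7630/5 ≈ 17.470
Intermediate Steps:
C(u) = -4*u²/5 (C(u) = -(u + u)²/5 = -4*u²/5)
P(n, Y) = 2 + Y² + 39*n (P(n, Y) = 2 + (39*n + Y*Y) = 2 + (39*n + Y²) = 2 + (Y² + 39*n) = 2 + Y² + 39*n)
S(T, O) = 2*O*T (S(T, O) = O*T + O*T = 2*O*T)
√(P(C(2), -35) + (-1437 - S(10, -32))) = √((2 + (-35)² + 39*(-⅘*2²)) + (-1437 - 2*(-32)*10)) = √((2 + 1225 + 39*(-⅘*4)) + (-1437 - 1*(-640))) = √((2 + 1225 + 39*(-16/5)) + (-1437 + 640)) = √((2 + 1225 - 624/5) - 797) = √(5511/5 - 797) = √(1526/5) = √7630/5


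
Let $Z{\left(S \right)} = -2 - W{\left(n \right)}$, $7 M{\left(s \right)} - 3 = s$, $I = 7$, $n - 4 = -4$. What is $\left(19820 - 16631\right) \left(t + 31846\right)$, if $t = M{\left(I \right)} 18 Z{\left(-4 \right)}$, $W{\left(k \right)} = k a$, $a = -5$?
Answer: $\frac{709750218}{7} \approx 1.0139 \cdot 10^{8}$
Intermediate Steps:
$n = 0$ ($n = 4 - 4 = 0$)
$M{\left(s \right)} = \frac{3}{7} + \frac{s}{7}$
$W{\left(k \right)} = - 5 k$ ($W{\left(k \right)} = k \left(-5\right) = - 5 k$)
$Z{\left(S \right)} = -2$ ($Z{\left(S \right)} = -2 - \left(-5\right) 0 = -2 - 0 = -2 + 0 = -2$)
$t = - \frac{360}{7}$ ($t = \left(\frac{3}{7} + \frac{1}{7} \cdot 7\right) 18 \left(-2\right) = \left(\frac{3}{7} + 1\right) 18 \left(-2\right) = \frac{10}{7} \cdot 18 \left(-2\right) = \frac{180}{7} \left(-2\right) = - \frac{360}{7} \approx -51.429$)
$\left(19820 - 16631\right) \left(t + 31846\right) = \left(19820 - 16631\right) \left(- \frac{360}{7} + 31846\right) = 3189 \cdot \frac{222562}{7} = \frac{709750218}{7}$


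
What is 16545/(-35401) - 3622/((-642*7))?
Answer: 26934596/79546047 ≈ 0.33860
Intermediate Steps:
16545/(-35401) - 3622/((-642*7)) = 16545*(-1/35401) - 3622/(-4494) = -16545/35401 - 3622*(-1/4494) = -16545/35401 + 1811/2247 = 26934596/79546047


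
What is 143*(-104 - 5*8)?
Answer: -20592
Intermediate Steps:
143*(-104 - 5*8) = 143*(-104 - 40) = 143*(-144) = -20592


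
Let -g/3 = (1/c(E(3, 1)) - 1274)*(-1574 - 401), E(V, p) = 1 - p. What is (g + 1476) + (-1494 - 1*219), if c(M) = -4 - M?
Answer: -30200673/4 ≈ -7.5502e+6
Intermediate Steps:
g = -30199725/4 (g = -3*(1/(-4 - (1 - 1*1)) - 1274)*(-1574 - 401) = -3*(1/(-4 - (1 - 1)) - 1274)*(-1975) = -3*(1/(-4 - 1*0) - 1274)*(-1975) = -3*(1/(-4 + 0) - 1274)*(-1975) = -3*(1/(-4) - 1274)*(-1975) = -3*(-¼ - 1274)*(-1975) = -(-15291)*(-1975)/4 = -3*10066575/4 = -30199725/4 ≈ -7.5499e+6)
(g + 1476) + (-1494 - 1*219) = (-30199725/4 + 1476) + (-1494 - 1*219) = -30193821/4 + (-1494 - 219) = -30193821/4 - 1713 = -30200673/4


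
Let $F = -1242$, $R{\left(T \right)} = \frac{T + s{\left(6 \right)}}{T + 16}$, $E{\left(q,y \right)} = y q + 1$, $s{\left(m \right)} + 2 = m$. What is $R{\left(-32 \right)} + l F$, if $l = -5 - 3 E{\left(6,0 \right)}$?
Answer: $\frac{39751}{4} \approx 9937.8$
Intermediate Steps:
$s{\left(m \right)} = -2 + m$
$E{\left(q,y \right)} = 1 + q y$ ($E{\left(q,y \right)} = q y + 1 = 1 + q y$)
$R{\left(T \right)} = \frac{4 + T}{16 + T}$ ($R{\left(T \right)} = \frac{T + \left(-2 + 6\right)}{T + 16} = \frac{T + 4}{16 + T} = \frac{4 + T}{16 + T}$)
$l = -8$ ($l = -5 - 3 \left(1 + 6 \cdot 0\right) = -5 - 3 \left(1 + 0\right) = -5 - 3 = -8$)
$R{\left(-32 \right)} + l F = \frac{4 - 32}{16 - 32} - -9936 = \frac{1}{-16} \left(-28\right) + 9936 = \left(- \frac{1}{16}\right) \left(-28\right) + 9936 = \frac{7}{4} + 9936 = \frac{39751}{4}$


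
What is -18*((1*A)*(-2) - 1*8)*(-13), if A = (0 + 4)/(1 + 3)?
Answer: -2340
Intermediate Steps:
A = 1 (A = 4/4 = 4*(¼) = 1)
-18*((1*A)*(-2) - 1*8)*(-13) = -18*((1*1)*(-2) - 1*8)*(-13) = -18*(1*(-2) - 8)*(-13) = -18*(-2 - 8)*(-13) = -18*(-10)*(-13) = 180*(-13) = -2340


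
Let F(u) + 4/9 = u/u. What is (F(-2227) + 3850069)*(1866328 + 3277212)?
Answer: 178226880856040/9 ≈ 1.9803e+13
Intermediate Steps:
F(u) = 5/9 (F(u) = -4/9 + u/u = -4/9 + 1 = 5/9)
(F(-2227) + 3850069)*(1866328 + 3277212) = (5/9 + 3850069)*(1866328 + 3277212) = (34650626/9)*5143540 = 178226880856040/9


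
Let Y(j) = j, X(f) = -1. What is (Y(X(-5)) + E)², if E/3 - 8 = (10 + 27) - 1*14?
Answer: 8464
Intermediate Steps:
E = 93 (E = 24 + 3*((10 + 27) - 1*14) = 24 + 3*(37 - 14) = 24 + 3*23 = 24 + 69 = 93)
(Y(X(-5)) + E)² = (-1 + 93)² = 92² = 8464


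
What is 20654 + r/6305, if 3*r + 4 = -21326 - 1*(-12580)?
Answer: 78132332/3783 ≈ 20654.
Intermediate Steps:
r = -8750/3 (r = -4/3 + (-21326 - 1*(-12580))/3 = -4/3 + (-21326 + 12580)/3 = -4/3 + (⅓)*(-8746) = -4/3 - 8746/3 = -8750/3 ≈ -2916.7)
20654 + r/6305 = 20654 - 8750/3/6305 = 20654 - 8750/3*1/6305 = 20654 - 1750/3783 = 78132332/3783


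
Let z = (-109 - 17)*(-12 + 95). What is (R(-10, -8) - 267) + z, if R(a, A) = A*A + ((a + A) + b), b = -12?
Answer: -10691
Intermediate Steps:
z = -10458 (z = -126*83 = -10458)
R(a, A) = -12 + A + a + A² (R(a, A) = A*A + ((a + A) - 12) = A² + ((A + a) - 12) = A² + (-12 + A + a) = -12 + A + a + A²)
(R(-10, -8) - 267) + z = ((-12 - 8 - 10 + (-8)²) - 267) - 10458 = ((-12 - 8 - 10 + 64) - 267) - 10458 = (34 - 267) - 10458 = -233 - 10458 = -10691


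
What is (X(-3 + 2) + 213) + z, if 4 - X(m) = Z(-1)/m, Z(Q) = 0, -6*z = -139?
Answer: 1441/6 ≈ 240.17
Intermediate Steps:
z = 139/6 (z = -1/6*(-139) = 139/6 ≈ 23.167)
X(m) = 4 (X(m) = 4 - 0/m = 4 - 1*0 = 4 + 0 = 4)
(X(-3 + 2) + 213) + z = (4 + 213) + 139/6 = 217 + 139/6 = 1441/6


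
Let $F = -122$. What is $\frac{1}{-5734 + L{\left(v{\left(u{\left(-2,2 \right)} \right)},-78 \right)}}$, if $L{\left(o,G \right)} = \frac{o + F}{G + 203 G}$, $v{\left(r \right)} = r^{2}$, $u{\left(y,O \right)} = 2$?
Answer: $- \frac{7956}{45619645} \approx -0.0001744$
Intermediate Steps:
$L{\left(o,G \right)} = \frac{-122 + o}{204 G}$ ($L{\left(o,G \right)} = \frac{o - 122}{G + 203 G} = \frac{-122 + o}{204 G}$)
$\frac{1}{-5734 + L{\left(v{\left(u{\left(-2,2 \right)} \right)},-78 \right)}} = \frac{1}{-5734 + \frac{-122 + 2^{2}}{204 \left(-78\right)}} = \frac{1}{-5734 + \frac{1}{204} \left(- \frac{1}{78}\right) \left(-122 + 4\right)} = \frac{1}{-5734 + \frac{1}{204} \left(- \frac{1}{78}\right) \left(-118\right)} = \frac{1}{-5734 + \frac{59}{7956}} = \frac{1}{- \frac{45619645}{7956}} = - \frac{7956}{45619645}$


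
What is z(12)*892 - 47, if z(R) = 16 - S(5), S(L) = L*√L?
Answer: 14225 - 4460*√5 ≈ 4252.1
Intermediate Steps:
S(L) = L^(3/2)
z(R) = 16 - 5*√5 (z(R) = 16 - 5^(3/2) = 16 - 5*√5)
z(12)*892 - 47 = (16 - 5*√5)*892 - 47 = (14272 - 4460*√5) - 47 = 14225 - 4460*√5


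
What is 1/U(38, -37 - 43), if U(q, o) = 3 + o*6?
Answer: -1/477 ≈ -0.0020964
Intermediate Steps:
U(q, o) = 3 + 6*o
1/U(38, -37 - 43) = 1/(3 + 6*(-37 - 43)) = 1/(3 + 6*(-80)) = 1/(3 - 480) = 1/(-477) = -1/477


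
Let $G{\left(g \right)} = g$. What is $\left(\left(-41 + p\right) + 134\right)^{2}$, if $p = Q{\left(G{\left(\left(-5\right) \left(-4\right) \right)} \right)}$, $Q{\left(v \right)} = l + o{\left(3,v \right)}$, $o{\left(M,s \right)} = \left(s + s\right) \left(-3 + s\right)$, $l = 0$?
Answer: $597529$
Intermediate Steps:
$o{\left(M,s \right)} = 2 s \left(-3 + s\right)$
$Q{\left(v \right)} = 2 v \left(-3 + v\right)$ ($Q{\left(v \right)} = 0 + 2 v \left(-3 + v\right) = 2 v \left(-3 + v\right)$)
$p = 680$ ($p = 2 \left(\left(-5\right) \left(-4\right)\right) \left(-3 - -20\right) = 2 \cdot 20 \left(-3 + 20\right) = 2 \cdot 20 \cdot 17 = 680$)
$\left(\left(-41 + p\right) + 134\right)^{2} = \left(\left(-41 + 680\right) + 134\right)^{2} = \left(639 + 134\right)^{2} = 773^{2} = 597529$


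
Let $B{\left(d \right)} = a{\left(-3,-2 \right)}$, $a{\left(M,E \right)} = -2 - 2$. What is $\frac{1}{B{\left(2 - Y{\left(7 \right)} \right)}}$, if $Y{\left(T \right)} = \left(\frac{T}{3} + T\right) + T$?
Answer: $- \frac{1}{4} \approx -0.25$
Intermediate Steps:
$Y{\left(T \right)} = \frac{7 T}{3}$ ($Y{\left(T \right)} = \left(T \frac{1}{3} + T\right) + T = \left(\frac{T}{3} + T\right) + T = \frac{4 T}{3} + T = \frac{7 T}{3}$)
$a{\left(M,E \right)} = -4$ ($a{\left(M,E \right)} = -2 - 2 = -4$)
$B{\left(d \right)} = -4$
$\frac{1}{B{\left(2 - Y{\left(7 \right)} \right)}} = \frac{1}{-4} = - \frac{1}{4}$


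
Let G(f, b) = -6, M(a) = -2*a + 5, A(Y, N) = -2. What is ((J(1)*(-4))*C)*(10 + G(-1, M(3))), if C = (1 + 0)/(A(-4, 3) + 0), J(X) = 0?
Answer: 0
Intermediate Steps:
M(a) = 5 - 2*a
C = -½ (C = (1 + 0)/(-2 + 0) = 1/(-2) = 1*(-½) = -½ ≈ -0.50000)
((J(1)*(-4))*C)*(10 + G(-1, M(3))) = ((0*(-4))*(-½))*(10 - 6) = (0*(-½))*4 = 0*4 = 0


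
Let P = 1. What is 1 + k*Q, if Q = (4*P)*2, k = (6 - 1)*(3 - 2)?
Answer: 41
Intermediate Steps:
k = 5 (k = 5*1 = 5)
Q = 8 (Q = (4*1)*2 = 4*2 = 8)
1 + k*Q = 1 + 5*8 = 1 + 40 = 41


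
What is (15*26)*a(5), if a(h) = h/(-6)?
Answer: -325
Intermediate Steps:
a(h) = -h/6 (a(h) = h*(-⅙) = -h/6)
(15*26)*a(5) = (15*26)*(-⅙*5) = 390*(-⅚) = -325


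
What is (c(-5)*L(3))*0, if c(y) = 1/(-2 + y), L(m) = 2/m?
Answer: 0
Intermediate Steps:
(c(-5)*L(3))*0 = ((2/3)/(-2 - 5))*0 = ((2*(1/3))/(-7))*0 = -1/7*2/3*0 = -2/21*0 = 0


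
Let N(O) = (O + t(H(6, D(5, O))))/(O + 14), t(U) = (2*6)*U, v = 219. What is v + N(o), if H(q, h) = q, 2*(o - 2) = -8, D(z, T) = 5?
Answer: 1349/6 ≈ 224.83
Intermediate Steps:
o = -2 (o = 2 + (½)*(-8) = 2 - 4 = -2)
t(U) = 12*U
N(O) = (72 + O)/(14 + O) (N(O) = (O + 12*6)/(O + 14) = (O + 72)/(14 + O) = (72 + O)/(14 + O))
v + N(o) = 219 + (72 - 2)/(14 - 2) = 219 + 70/12 = 219 + (1/12)*70 = 219 + 35/6 = 1349/6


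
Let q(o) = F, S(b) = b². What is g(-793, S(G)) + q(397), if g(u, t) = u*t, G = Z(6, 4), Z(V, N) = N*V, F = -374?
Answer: -457142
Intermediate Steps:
G = 24 (G = 4*6 = 24)
q(o) = -374
g(u, t) = t*u
g(-793, S(G)) + q(397) = 24²*(-793) - 374 = 576*(-793) - 374 = -456768 - 374 = -457142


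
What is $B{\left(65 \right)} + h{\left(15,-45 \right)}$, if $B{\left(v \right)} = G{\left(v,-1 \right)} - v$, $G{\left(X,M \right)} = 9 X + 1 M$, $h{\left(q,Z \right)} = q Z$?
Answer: $-156$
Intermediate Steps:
$h{\left(q,Z \right)} = Z q$
$G{\left(X,M \right)} = M + 9 X$ ($G{\left(X,M \right)} = 9 X + M = M + 9 X$)
$B{\left(v \right)} = -1 + 8 v$ ($B{\left(v \right)} = \left(-1 + 9 v\right) - v = -1 + 8 v$)
$B{\left(65 \right)} + h{\left(15,-45 \right)} = \left(-1 + 8 \cdot 65\right) - 675 = \left(-1 + 520\right) - 675 = 519 - 675 = -156$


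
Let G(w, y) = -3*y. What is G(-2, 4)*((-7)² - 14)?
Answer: -420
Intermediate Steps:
G(-2, 4)*((-7)² - 14) = (-3*4)*((-7)² - 14) = -12*(49 - 14) = -12*35 = -420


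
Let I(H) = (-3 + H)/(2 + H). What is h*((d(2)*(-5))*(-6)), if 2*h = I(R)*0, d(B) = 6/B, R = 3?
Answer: 0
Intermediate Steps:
I(H) = (-3 + H)/(2 + H)
h = 0 (h = (((-3 + 3)/(2 + 3))*0)/2 = ((0/5)*0)/2 = (((⅕)*0)*0)/2 = (0*0)/2 = (½)*0 = 0)
h*((d(2)*(-5))*(-6)) = 0*(((6/2)*(-5))*(-6)) = 0*(((6*(½))*(-5))*(-6)) = 0*((3*(-5))*(-6)) = 0*(-15*(-6)) = 0*90 = 0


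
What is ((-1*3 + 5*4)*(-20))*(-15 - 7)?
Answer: 7480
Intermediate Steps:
((-1*3 + 5*4)*(-20))*(-15 - 7) = ((-3 + 20)*(-20))*(-22) = (17*(-20))*(-22) = -340*(-22) = 7480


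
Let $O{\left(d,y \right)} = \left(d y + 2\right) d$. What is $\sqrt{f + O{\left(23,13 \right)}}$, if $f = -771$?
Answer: $2 \sqrt{1538} \approx 78.435$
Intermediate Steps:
$O{\left(d,y \right)} = d \left(2 + d y\right)$ ($O{\left(d,y \right)} = \left(2 + d y\right) d = d \left(2 + d y\right)$)
$\sqrt{f + O{\left(23,13 \right)}} = \sqrt{-771 + 23 \left(2 + 23 \cdot 13\right)} = \sqrt{-771 + 23 \left(2 + 299\right)} = \sqrt{-771 + 23 \cdot 301} = \sqrt{-771 + 6923} = \sqrt{6152} = 2 \sqrt{1538}$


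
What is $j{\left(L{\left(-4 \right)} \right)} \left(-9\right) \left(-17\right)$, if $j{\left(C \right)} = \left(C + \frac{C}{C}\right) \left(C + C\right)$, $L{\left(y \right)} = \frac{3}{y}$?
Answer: $- \frac{459}{8} \approx -57.375$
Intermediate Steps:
$j{\left(C \right)} = 2 C \left(1 + C\right)$ ($j{\left(C \right)} = \left(C + 1\right) 2 C = \left(1 + C\right) 2 C = 2 C \left(1 + C\right)$)
$j{\left(L{\left(-4 \right)} \right)} \left(-9\right) \left(-17\right) = 2 \frac{3}{-4} \left(1 + \frac{3}{-4}\right) \left(-9\right) \left(-17\right) = 2 \cdot 3 \left(- \frac{1}{4}\right) \left(1 + 3 \left(- \frac{1}{4}\right)\right) \left(-9\right) \left(-17\right) = 2 \left(- \frac{3}{4}\right) \left(1 - \frac{3}{4}\right) \left(-9\right) \left(-17\right) = 2 \left(- \frac{3}{4}\right) \frac{1}{4} \left(-9\right) \left(-17\right) = \left(- \frac{3}{8}\right) \left(-9\right) \left(-17\right) = \frac{27}{8} \left(-17\right) = - \frac{459}{8}$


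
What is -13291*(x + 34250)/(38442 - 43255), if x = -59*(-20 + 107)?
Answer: 386994047/4813 ≈ 80406.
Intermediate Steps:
x = -5133 (x = -59*87 = -5133)
-13291*(x + 34250)/(38442 - 43255) = -13291*(-5133 + 34250)/(38442 - 43255) = -13291/((-4813/29117)) = -13291/((-4813*1/29117)) = -13291/(-4813/29117) = -13291*(-29117/4813) = 386994047/4813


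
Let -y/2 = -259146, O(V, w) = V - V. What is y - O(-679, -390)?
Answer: 518292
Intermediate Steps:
O(V, w) = 0
y = 518292 (y = -2*(-259146) = 518292)
y - O(-679, -390) = 518292 - 1*0 = 518292 + 0 = 518292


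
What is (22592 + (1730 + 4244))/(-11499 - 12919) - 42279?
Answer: -516198594/12209 ≈ -42280.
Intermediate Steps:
(22592 + (1730 + 4244))/(-11499 - 12919) - 42279 = (22592 + 5974)/(-24418) - 42279 = 28566*(-1/24418) - 42279 = -14283/12209 - 42279 = -516198594/12209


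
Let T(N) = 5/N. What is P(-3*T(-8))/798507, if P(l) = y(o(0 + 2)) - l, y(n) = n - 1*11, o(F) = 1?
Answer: -95/6388056 ≈ -1.4872e-5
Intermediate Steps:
y(n) = -11 + n (y(n) = n - 11 = -11 + n)
P(l) = -10 - l (P(l) = (-11 + 1) - l = -10 - l)
P(-3*T(-8))/798507 = (-10 - (-3)*5/(-8))/798507 = (-10 - (-3)*5*(-⅛))*(1/798507) = (-10 - (-3)*(-5)/8)*(1/798507) = (-10 - 1*15/8)*(1/798507) = (-10 - 15/8)*(1/798507) = -95/8*1/798507 = -95/6388056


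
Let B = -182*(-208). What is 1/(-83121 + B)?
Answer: -1/45265 ≈ -2.2092e-5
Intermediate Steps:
B = 37856
1/(-83121 + B) = 1/(-83121 + 37856) = 1/(-45265) = -1/45265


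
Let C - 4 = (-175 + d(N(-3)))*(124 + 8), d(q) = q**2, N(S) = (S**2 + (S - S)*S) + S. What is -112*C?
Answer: 2054528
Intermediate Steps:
N(S) = S + S**2 (N(S) = (S**2 + 0*S) + S = (S**2 + 0) + S = S**2 + S = S + S**2)
C = -18344 (C = 4 + (-175 + (-3*(1 - 3))**2)*(124 + 8) = 4 + (-175 + (-3*(-2))**2)*132 = 4 + (-175 + 6**2)*132 = 4 + (-175 + 36)*132 = 4 - 139*132 = 4 - 18348 = -18344)
-112*C = -112*(-18344) = 2054528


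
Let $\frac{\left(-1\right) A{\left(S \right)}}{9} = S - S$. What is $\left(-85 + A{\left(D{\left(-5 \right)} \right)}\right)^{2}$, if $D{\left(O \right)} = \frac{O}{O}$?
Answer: $7225$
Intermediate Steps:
$D{\left(O \right)} = 1$
$A{\left(S \right)} = 0$ ($A{\left(S \right)} = - 9 \left(S - S\right) = \left(-9\right) 0 = 0$)
$\left(-85 + A{\left(D{\left(-5 \right)} \right)}\right)^{2} = \left(-85 + 0\right)^{2} = \left(-85\right)^{2} = 7225$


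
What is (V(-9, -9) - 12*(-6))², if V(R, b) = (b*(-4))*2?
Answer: 20736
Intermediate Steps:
V(R, b) = -8*b (V(R, b) = -4*b*2 = -8*b)
(V(-9, -9) - 12*(-6))² = (-8*(-9) - 12*(-6))² = (72 + 72)² = 144² = 20736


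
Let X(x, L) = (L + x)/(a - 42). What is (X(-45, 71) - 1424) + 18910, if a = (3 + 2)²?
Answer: 297236/17 ≈ 17484.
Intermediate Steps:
a = 25 (a = 5² = 25)
X(x, L) = -L/17 - x/17 (X(x, L) = (L + x)/(25 - 42) = (L + x)/(-17) = (L + x)*(-1/17) = -L/17 - x/17)
(X(-45, 71) - 1424) + 18910 = ((-1/17*71 - 1/17*(-45)) - 1424) + 18910 = ((-71/17 + 45/17) - 1424) + 18910 = (-26/17 - 1424) + 18910 = -24234/17 + 18910 = 297236/17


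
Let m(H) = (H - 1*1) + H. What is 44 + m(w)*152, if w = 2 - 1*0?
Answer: 500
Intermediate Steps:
w = 2 (w = 2 + 0 = 2)
m(H) = -1 + 2*H (m(H) = (H - 1) + H = (-1 + H) + H = -1 + 2*H)
44 + m(w)*152 = 44 + (-1 + 2*2)*152 = 44 + (-1 + 4)*152 = 44 + 3*152 = 44 + 456 = 500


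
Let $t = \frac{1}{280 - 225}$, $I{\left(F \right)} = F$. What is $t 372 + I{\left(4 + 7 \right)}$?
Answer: $\frac{977}{55} \approx 17.764$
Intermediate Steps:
$t = \frac{1}{55} \approx 0.018182$
$t 372 + I{\left(4 + 7 \right)} = \frac{1}{55} \cdot 372 + \left(4 + 7\right) = \frac{372}{55} + 11 = \frac{977}{55}$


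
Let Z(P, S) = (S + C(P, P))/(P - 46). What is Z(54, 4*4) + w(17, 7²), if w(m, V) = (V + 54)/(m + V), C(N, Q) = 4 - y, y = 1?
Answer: 1039/264 ≈ 3.9356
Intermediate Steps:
C(N, Q) = 3 (C(N, Q) = 4 - 1*1 = 4 - 1 = 3)
Z(P, S) = (3 + S)/(-46 + P) (Z(P, S) = (S + 3)/(P - 46) = (3 + S)/(-46 + P))
w(m, V) = (54 + V)/(V + m)
Z(54, 4*4) + w(17, 7²) = (3 + 4*4)/(-46 + 54) + (54 + 7²)/(7² + 17) = (3 + 16)/8 + (54 + 49)/(49 + 17) = (⅛)*19 + 103/66 = 19/8 + (1/66)*103 = 19/8 + 103/66 = 1039/264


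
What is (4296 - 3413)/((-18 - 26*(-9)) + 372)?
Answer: 883/588 ≈ 1.5017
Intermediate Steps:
(4296 - 3413)/((-18 - 26*(-9)) + 372) = 883/((-18 + 234) + 372) = 883/(216 + 372) = 883/588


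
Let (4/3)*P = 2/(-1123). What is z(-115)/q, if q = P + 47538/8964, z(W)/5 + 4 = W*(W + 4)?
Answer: 17841600735/1482548 ≈ 12034.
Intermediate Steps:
z(W) = -20 + 5*W*(4 + W) (z(W) = -20 + 5*(W*(W + 4)) = -20 + 5*(W*(4 + W)) = -20 + 5*W*(4 + W))
P = -3/2246 (P = 3*(2/(-1123))/4 = 3*(2*(-1/1123))/4 = (¾)*(-2/1123) = -3/2246 ≈ -0.0013357)
q = 1482548/279627 (q = -3/2246 + 47538/8964 = -3/2246 + 47538*(1/8964) = -3/2246 + 2641/498 = 1482548/279627 ≈ 5.3019)
z(-115)/q = (-20 + 5*(-115)² + 20*(-115))/(1482548/279627) = (-20 + 5*13225 - 2300)*(279627/1482548) = (-20 + 66125 - 2300)*(279627/1482548) = 63805*(279627/1482548) = 17841600735/1482548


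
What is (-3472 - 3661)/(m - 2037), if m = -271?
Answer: 7133/2308 ≈ 3.0906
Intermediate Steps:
(-3472 - 3661)/(m - 2037) = (-3472 - 3661)/(-271 - 2037) = -7133/(-2308) = -7133*(-1/2308) = 7133/2308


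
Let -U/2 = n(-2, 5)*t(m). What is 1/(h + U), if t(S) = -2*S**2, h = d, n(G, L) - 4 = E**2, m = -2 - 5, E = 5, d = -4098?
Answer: 1/1586 ≈ 0.00063052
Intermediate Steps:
m = -7
n(G, L) = 29 (n(G, L) = 4 + 5**2 = 4 + 25 = 29)
h = -4098
U = 5684 (U = -58*(-2*(-7)**2) = -58*(-2*49) = -58*(-98) = -2*(-2842) = 5684)
1/(h + U) = 1/(-4098 + 5684) = 1/1586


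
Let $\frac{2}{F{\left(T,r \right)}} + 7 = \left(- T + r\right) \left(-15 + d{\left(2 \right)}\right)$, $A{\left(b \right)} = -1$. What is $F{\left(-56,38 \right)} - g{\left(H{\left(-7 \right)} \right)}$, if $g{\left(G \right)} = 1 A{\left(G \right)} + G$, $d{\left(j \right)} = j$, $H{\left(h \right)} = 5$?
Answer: $- \frac{4918}{1229} \approx -4.0016$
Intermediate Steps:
$F{\left(T,r \right)} = \frac{2}{-7 - 13 r + 13 T}$ ($F{\left(T,r \right)} = \frac{2}{-7 + \left(- T + r\right) \left(-15 + 2\right)} = \frac{2}{-7 + \left(r - T\right) \left(-13\right)} = \frac{2}{-7 + \left(- 13 r + 13 T\right)} = \frac{2}{-7 - 13 r + 13 T}$)
$g{\left(G \right)} = -1 + G$ ($g{\left(G \right)} = 1 \left(-1\right) + G = -1 + G$)
$F{\left(-56,38 \right)} - g{\left(H{\left(-7 \right)} \right)} = - \frac{2}{7 - -728 + 13 \cdot 38} - \left(-1 + 5\right) = - \frac{2}{7 + 728 + 494} - 4 = - \frac{2}{1229} - 4 = - \frac{4918}{1229}$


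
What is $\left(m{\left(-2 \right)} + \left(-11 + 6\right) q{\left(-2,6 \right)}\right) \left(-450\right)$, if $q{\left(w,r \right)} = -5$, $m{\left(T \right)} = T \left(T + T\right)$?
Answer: $-14850$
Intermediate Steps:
$m{\left(T \right)} = 2 T^{2}$ ($m{\left(T \right)} = T 2 T = 2 T^{2}$)
$\left(m{\left(-2 \right)} + \left(-11 + 6\right) q{\left(-2,6 \right)}\right) \left(-450\right) = \left(2 \left(-2\right)^{2} + \left(-11 + 6\right) \left(-5\right)\right) \left(-450\right) = \left(2 \cdot 4 - -25\right) \left(-450\right) = \left(8 + 25\right) \left(-450\right) = 33 \left(-450\right) = -14850$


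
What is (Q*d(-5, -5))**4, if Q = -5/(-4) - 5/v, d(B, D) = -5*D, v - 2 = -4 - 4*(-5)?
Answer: 586181640625/1679616 ≈ 3.4900e+5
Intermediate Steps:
v = 18 (v = 2 + (-4 - 4*(-5)) = 2 + (-4 + 20) = 2 + 16 = 18)
Q = 35/36 (Q = -5/(-4) - 5/18 = -5*(-1/4) - 5*1/18 = 5/4 - 5/18 = 35/36 ≈ 0.97222)
(Q*d(-5, -5))**4 = (35*(-5*(-5))/36)**4 = ((35/36)*25)**4 = (875/36)**4 = 586181640625/1679616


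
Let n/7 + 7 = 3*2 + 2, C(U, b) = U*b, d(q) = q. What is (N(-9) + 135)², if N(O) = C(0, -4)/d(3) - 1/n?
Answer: 891136/49 ≈ 18186.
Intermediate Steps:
n = 7 (n = -49 + 7*(3*2 + 2) = -49 + 7*(6 + 2) = -49 + 7*8 = -49 + 56 = 7)
N(O) = -⅐ (N(O) = (0*(-4))/3 - 1/7 = 0*(⅓) - 1*⅐ = 0 - ⅐ = -⅐)
(N(-9) + 135)² = (-⅐ + 135)² = (944/7)² = 891136/49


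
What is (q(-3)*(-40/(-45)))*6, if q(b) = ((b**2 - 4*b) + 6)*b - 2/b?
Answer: -3856/9 ≈ -428.44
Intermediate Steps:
q(b) = -2/b + b*(6 + b**2 - 4*b) (q(b) = (6 + b**2 - 4*b)*b - 2/b = b*(6 + b**2 - 4*b) - 2/b = -2/b + b*(6 + b**2 - 4*b))
(q(-3)*(-40/(-45)))*6 = (((-2 + (-3)**2*(6 + (-3)**2 - 4*(-3)))/(-3))*(-40/(-45)))*6 = ((-(-2 + 9*(6 + 9 + 12))/3)*(-40*(-1/45)))*6 = (-(-2 + 9*27)/3*(8/9))*6 = (-(-2 + 243)/3*(8/9))*6 = (-1/3*241*(8/9))*6 = -241/3*8/9*6 = -1928/27*6 = -3856/9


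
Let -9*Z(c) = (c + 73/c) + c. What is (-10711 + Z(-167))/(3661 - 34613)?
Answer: 50449/146292 ≈ 0.34485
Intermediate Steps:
Z(c) = -73/(9*c) - 2*c/9 (Z(c) = -((c + 73/c) + c)/9 = -(2*c + 73/c)/9 = -73/(9*c) - 2*c/9)
(-10711 + Z(-167))/(3661 - 34613) = (-10711 + (1/9)*(-73 - 2*(-167)**2)/(-167))/(3661 - 34613) = (-10711 + (1/9)*(-1/167)*(-73 - 2*27889))/(-30952) = (-10711 + (1/9)*(-1/167)*(-73 - 55778))*(-1/30952) = (-10711 + (1/9)*(-1/167)*(-55851))*(-1/30952) = (-10711 + 18617/501)*(-1/30952) = -5347594/501*(-1/30952) = 50449/146292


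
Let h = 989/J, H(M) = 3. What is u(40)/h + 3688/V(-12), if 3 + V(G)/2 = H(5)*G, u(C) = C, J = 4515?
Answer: 121388/897 ≈ 135.33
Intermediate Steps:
h = 23/105 (h = 989/4515 = 989*(1/4515) = 23/105 ≈ 0.21905)
V(G) = -6 + 6*G (V(G) = -6 + 2*(3*G) = -6 + 6*G)
u(40)/h + 3688/V(-12) = 40/(23/105) + 3688/(-6 + 6*(-12)) = 40*(105/23) + 3688/(-6 - 72) = 4200/23 + 3688/(-78) = 4200/23 + 3688*(-1/78) = 4200/23 - 1844/39 = 121388/897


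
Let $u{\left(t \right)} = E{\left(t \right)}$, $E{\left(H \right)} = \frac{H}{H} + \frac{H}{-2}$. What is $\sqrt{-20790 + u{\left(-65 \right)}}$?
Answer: $\frac{i \sqrt{83026}}{2} \approx 144.07 i$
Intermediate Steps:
$E{\left(H \right)} = 1 - \frac{H}{2}$ ($E{\left(H \right)} = 1 + H \left(- \frac{1}{2}\right) = 1 - \frac{H}{2}$)
$u{\left(t \right)} = 1 - \frac{t}{2}$
$\sqrt{-20790 + u{\left(-65 \right)}} = \sqrt{-20790 + \left(1 - - \frac{65}{2}\right)} = \sqrt{-20790 + \left(1 + \frac{65}{2}\right)} = \sqrt{-20790 + \frac{67}{2}} = \sqrt{- \frac{41513}{2}} = \frac{i \sqrt{83026}}{2}$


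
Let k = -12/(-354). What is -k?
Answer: -2/59 ≈ -0.033898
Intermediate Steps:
k = 2/59 (k = -12*(-1/354) = 2/59 ≈ 0.033898)
-k = -1*2/59 = -2/59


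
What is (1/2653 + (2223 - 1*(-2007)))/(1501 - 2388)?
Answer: -11222191/2353211 ≈ -4.7689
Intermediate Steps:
(1/2653 + (2223 - 1*(-2007)))/(1501 - 2388) = (1/2653 + (2223 + 2007))/(-887) = (1/2653 + 4230)*(-1/887) = (11222191/2653)*(-1/887) = -11222191/2353211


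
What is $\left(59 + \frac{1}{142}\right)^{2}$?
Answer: $\frac{70207641}{20164} \approx 3481.8$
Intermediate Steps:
$\left(59 + \frac{1}{142}\right)^{2} = \left(\frac{8379}{142}\right)^{2} = \frac{70207641}{20164}$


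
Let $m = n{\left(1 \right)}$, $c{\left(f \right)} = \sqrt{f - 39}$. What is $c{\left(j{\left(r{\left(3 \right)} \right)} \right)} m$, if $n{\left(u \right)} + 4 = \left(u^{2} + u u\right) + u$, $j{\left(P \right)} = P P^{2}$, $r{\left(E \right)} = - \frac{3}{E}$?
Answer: $- 2 i \sqrt{10} \approx - 6.3246 i$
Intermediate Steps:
$j{\left(P \right)} = P^{3}$
$c{\left(f \right)} = \sqrt{-39 + f}$
$n{\left(u \right)} = -4 + u + 2 u^{2}$ ($n{\left(u \right)} = -4 + \left(\left(u^{2} + u u\right) + u\right) = -4 + \left(\left(u^{2} + u^{2}\right) + u\right) = -4 + \left(2 u^{2} + u\right) = -4 + \left(u + 2 u^{2}\right) = -4 + u + 2 u^{2}$)
$m = -1$ ($m = -4 + 1 + 2 \cdot 1^{2} = -4 + 1 + 2 \cdot 1 = -4 + 1 + 2 = -1$)
$c{\left(j{\left(r{\left(3 \right)} \right)} \right)} m = \sqrt{-39 + \left(- \frac{3}{3}\right)^{3}} \left(-1\right) = \sqrt{-39 + \left(\left(-3\right) \frac{1}{3}\right)^{3}} \left(-1\right) = \sqrt{-39 + \left(-1\right)^{3}} \left(-1\right) = \sqrt{-39 - 1} \left(-1\right) = \sqrt{-40} \left(-1\right) = 2 i \sqrt{10} \left(-1\right) = - 2 i \sqrt{10}$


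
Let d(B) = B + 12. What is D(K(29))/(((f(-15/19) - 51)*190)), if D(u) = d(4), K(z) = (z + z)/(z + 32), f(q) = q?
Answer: -1/615 ≈ -0.0016260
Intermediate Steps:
K(z) = 2*z/(32 + z) (K(z) = (2*z)/(32 + z) = 2*z/(32 + z))
d(B) = 12 + B
D(u) = 16 (D(u) = 12 + 4 = 16)
D(K(29))/(((f(-15/19) - 51)*190)) = 16/(((-15/19 - 51)*190)) = 16/((-984/19*190)) = 16/(-9840) = 16*(-1/9840) = -1/615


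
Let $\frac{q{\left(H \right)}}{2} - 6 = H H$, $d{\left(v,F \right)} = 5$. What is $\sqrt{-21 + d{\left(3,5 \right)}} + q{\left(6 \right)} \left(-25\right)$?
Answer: $-2100 + 4 i \approx -2100.0 + 4.0 i$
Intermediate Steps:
$q{\left(H \right)} = 12 + 2 H^{2}$ ($q{\left(H \right)} = 12 + 2 H H = 12 + 2 H^{2}$)
$\sqrt{-21 + d{\left(3,5 \right)}} + q{\left(6 \right)} \left(-25\right) = \sqrt{-21 + 5} + \left(12 + 2 \cdot 6^{2}\right) \left(-25\right) = \sqrt{-16} + \left(12 + 2 \cdot 36\right) \left(-25\right) = 4 i + \left(12 + 72\right) \left(-25\right) = 4 i + 84 \left(-25\right) = 4 i - 2100 = -2100 + 4 i$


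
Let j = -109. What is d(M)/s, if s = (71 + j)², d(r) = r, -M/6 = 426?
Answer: -639/361 ≈ -1.7701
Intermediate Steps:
M = -2556 (M = -6*426 = -2556)
s = 1444 (s = (71 - 109)² = (-38)² = 1444)
d(M)/s = -2556/1444 = -2556*1/1444 = -639/361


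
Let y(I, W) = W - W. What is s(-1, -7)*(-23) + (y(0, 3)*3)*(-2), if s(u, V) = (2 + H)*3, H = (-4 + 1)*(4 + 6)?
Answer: 1932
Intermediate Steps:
y(I, W) = 0
H = -30 (H = -3*10 = -30)
s(u, V) = -84 (s(u, V) = (2 - 30)*3 = -28*3 = -84)
s(-1, -7)*(-23) + (y(0, 3)*3)*(-2) = -84*(-23) + (0*3)*(-2) = 1932 + 0*(-2) = 1932 + 0 = 1932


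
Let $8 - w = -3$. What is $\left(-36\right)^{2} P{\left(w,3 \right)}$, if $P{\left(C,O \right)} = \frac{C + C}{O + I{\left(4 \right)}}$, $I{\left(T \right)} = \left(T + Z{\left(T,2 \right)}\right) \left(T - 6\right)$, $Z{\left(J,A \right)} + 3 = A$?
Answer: $-9504$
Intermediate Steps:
$w = 11$ ($w = 8 - -3 = 8 + 3 = 11$)
$Z{\left(J,A \right)} = -3 + A$
$I{\left(T \right)} = \left(-1 + T\right) \left(-6 + T\right)$ ($I{\left(T \right)} = \left(T + \left(-3 + 2\right)\right) \left(T - 6\right) = \left(T - 1\right) \left(-6 + T\right) = \left(-1 + T\right) \left(-6 + T\right)$)
$P{\left(C,O \right)} = \frac{2 C}{-6 + O}$ ($P{\left(C,O \right)} = \frac{C + C}{O + \left(6 + 4^{2} - 28\right)} = \frac{2 C}{O + \left(6 + 16 - 28\right)} = \frac{2 C}{O - 6} = \frac{2 C}{-6 + O}$)
$\left(-36\right)^{2} P{\left(w,3 \right)} = \left(-36\right)^{2} \cdot 2 \cdot 11 \frac{1}{-6 + 3} = 1296 \cdot 2 \cdot 11 \frac{1}{-3} = 1296 \cdot 2 \cdot 11 \left(- \frac{1}{3}\right) = 1296 \left(- \frac{22}{3}\right) = -9504$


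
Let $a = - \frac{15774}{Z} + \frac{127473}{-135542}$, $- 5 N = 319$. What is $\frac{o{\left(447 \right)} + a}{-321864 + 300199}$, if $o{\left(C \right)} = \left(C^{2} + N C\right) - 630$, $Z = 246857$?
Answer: $- \frac{28550882982603843}{3624499416087550} \approx -7.8772$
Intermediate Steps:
$N = - \frac{319}{5}$ ($N = \left(- \frac{1}{5}\right) 319 = - \frac{319}{5} \approx -63.8$)
$a = - \frac{33605641869}{33459491494}$ ($a = - \frac{15774}{246857} + \frac{127473}{-135542} = \left(-15774\right) \frac{1}{246857} + 127473 \left(- \frac{1}{135542}\right) = - \frac{15774}{246857} - \frac{127473}{135542} = - \frac{33605641869}{33459491494} \approx -1.0044$)
$o{\left(C \right)} = -630 + C^{2} - \frac{319 C}{5}$ ($o{\left(C \right)} = \left(C^{2} - \frac{319 C}{5}\right) - 630 = -630 + C^{2} - \frac{319 C}{5}$)
$\frac{o{\left(447 \right)} + a}{-321864 + 300199} = \frac{\left(-630 + 447^{2} - \frac{142593}{5}\right) - \frac{33605641869}{33459491494}}{-321864 + 300199} = \frac{\left(-630 + 199809 - \frac{142593}{5}\right) - \frac{33605641869}{33459491494}}{-21665} = \left(\frac{853302}{5} - \frac{33605641869}{33459491494}\right) \left(- \frac{1}{21665}\right) = \frac{28550882982603843}{167297457470} \left(- \frac{1}{21665}\right) = - \frac{28550882982603843}{3624499416087550}$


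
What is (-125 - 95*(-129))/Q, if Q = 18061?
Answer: 12130/18061 ≈ 0.67161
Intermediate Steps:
(-125 - 95*(-129))/Q = (-125 - 95*(-129))/18061 = (-125 + 12255)*(1/18061) = 12130*(1/18061) = 12130/18061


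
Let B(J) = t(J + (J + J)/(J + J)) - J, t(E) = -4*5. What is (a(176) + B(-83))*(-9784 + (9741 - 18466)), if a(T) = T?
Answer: -4423651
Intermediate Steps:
t(E) = -20
B(J) = -20 - J
(a(176) + B(-83))*(-9784 + (9741 - 18466)) = (176 + (-20 - 1*(-83)))*(-9784 + (9741 - 18466)) = (176 + (-20 + 83))*(-9784 - 8725) = (176 + 63)*(-18509) = 239*(-18509) = -4423651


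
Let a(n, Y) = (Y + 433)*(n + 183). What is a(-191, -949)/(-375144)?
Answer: -172/15631 ≈ -0.011004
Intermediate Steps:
a(n, Y) = (183 + n)*(433 + Y) (a(n, Y) = (433 + Y)*(183 + n) = (183 + n)*(433 + Y))
a(-191, -949)/(-375144) = (79239 + 183*(-949) + 433*(-191) - 949*(-191))/(-375144) = (79239 - 173667 - 82703 + 181259)*(-1/375144) = 4128*(-1/375144) = -172/15631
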